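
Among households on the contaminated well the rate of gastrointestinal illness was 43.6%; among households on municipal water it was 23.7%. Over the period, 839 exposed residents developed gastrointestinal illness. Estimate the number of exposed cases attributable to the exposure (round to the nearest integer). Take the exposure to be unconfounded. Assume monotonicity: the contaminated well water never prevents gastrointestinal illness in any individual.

about 383 cases

p₁ = 0.436, p₀ = 0.237.
PN = (p₁ − p₀)/p₁ = (0.436 − 0.237) / 0.436 ≈ 0.45642.
Attributable cases ≈ PN × (exposed cases) = 0.45642 × 839 ≈ 382.94.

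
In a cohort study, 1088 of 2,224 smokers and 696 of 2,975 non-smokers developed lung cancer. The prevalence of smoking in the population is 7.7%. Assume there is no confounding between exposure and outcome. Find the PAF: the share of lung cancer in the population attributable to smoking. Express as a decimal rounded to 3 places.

PAF ≈ 0.078

p₁ = P(outcome | exposed) = 1088/2224 = 0.48921
p₀ = P(outcome | unexposed) = 696/2975 = 0.23395
Overall risk P(Y=1) = π·p₁ + (1−π)·p₀ = 0.077×0.48921 + 0.923×0.23395 = 0.2536.
Under exogeneity, PAF = [P(Y=1) − p₀] / P(Y=1).
PAF = (0.2536 − 0.23395) / 0.2536 ≈ 0.0775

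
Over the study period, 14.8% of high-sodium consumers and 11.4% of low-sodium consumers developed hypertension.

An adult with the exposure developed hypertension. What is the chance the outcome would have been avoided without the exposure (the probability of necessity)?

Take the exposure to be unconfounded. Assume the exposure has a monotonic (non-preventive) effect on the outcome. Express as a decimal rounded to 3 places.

p₁ = 0.148, p₀ = 0.114.
Under exogeneity and monotonicity, PN = (p₁ − p₀) / p₁.
PN = (0.148 − 0.114) / 0.148 = 0.034 / 0.148 ≈ 0.2297

PN ≈ 0.230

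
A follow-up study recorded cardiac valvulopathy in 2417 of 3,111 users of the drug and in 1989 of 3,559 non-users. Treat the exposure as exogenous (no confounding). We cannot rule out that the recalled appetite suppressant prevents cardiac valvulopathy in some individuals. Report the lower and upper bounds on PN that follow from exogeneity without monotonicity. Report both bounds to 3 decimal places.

0.281 ≤ PN ≤ 0.568

p₁ = P(outcome | exposed) = 2417/3111 = 0.77692
p₀ = P(outcome | unexposed) = 1989/3559 = 0.55886
Under exogeneity alone the bounds on PN are max{0,(p₁−p₀)/p₁} ≤ PN ≤ min{1,(1−p₀)/p₁}.
  lower = (p₁ − p₀)/p₁ = 0.21806 / 0.77692 ≈ 0.2807
  upper = min{1, (1 − p₀)/p₁} = 0.44114 / 0.77692 ≈ 0.5678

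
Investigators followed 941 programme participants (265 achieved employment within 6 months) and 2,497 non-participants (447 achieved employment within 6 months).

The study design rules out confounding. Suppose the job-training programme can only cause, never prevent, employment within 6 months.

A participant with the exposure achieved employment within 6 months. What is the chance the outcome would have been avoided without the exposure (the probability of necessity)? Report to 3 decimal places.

p₁ = P(outcome | exposed) = 265/941 = 0.28162
p₀ = P(outcome | unexposed) = 447/2497 = 0.17901
Under exogeneity and monotonicity, PN = (p₁ − p₀) / p₁.
PN = (0.28162 − 0.17901) / 0.28162 = 0.1026 / 0.28162 ≈ 0.3643

PN ≈ 0.364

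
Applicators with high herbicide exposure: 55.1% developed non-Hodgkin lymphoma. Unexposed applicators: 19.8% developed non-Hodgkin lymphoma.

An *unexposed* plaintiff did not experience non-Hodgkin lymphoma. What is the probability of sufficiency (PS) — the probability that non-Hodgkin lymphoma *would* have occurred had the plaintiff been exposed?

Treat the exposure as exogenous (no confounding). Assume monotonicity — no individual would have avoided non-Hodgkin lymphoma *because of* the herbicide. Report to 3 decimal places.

PS ≈ 0.440

p₁ = 0.551, p₀ = 0.198.
Under exogeneity and monotonicity, PS = (p₁ − p₀) / (1 − p₀).
PS = (0.551 − 0.198) / (1 − 0.198) = 0.353 / 0.802 ≈ 0.4401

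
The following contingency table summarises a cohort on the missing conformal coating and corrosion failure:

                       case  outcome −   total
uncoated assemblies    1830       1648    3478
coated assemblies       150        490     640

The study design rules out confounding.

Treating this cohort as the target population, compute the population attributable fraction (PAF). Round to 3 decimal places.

PAF ≈ 0.513

p₁ = P(outcome | exposed) = 1830/3478 = 0.52616
p₀ = P(outcome | unexposed) = 150/640 = 0.23438
Exposure prevalence π = 3478/4118 = 0.84458; overall risk P(Y=1) = 0.48082.
Under exogeneity, PAF = [P(Y=1) − p₀]/P(Y=1).
PAF = (0.48082 − 0.23438) / 0.48082 ≈ 0.5125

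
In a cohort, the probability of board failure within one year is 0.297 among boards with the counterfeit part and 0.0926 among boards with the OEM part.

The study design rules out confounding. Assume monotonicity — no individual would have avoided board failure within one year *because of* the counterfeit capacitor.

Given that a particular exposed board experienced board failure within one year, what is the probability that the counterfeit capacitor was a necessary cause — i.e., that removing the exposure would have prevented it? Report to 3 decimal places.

Let p₁ = 0.297, p₀ = 0.0926.
Under exogeneity and monotonicity, PN = (p₁ − p₀) / p₁.
PN = (0.297 − 0.0926) / 0.297 = 0.2044 / 0.297 ≈ 0.6882

PN ≈ 0.688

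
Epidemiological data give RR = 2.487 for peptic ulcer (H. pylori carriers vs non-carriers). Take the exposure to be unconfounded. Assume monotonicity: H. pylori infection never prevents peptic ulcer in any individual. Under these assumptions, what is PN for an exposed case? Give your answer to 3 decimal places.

Under exogeneity and monotonicity, PN = (RR − 1) / RR = 1 − 1/RR.
PN = (2.487 − 1) / 2.487 = 1.487 / 2.487 ≈ 0.5979

PN ≈ 0.598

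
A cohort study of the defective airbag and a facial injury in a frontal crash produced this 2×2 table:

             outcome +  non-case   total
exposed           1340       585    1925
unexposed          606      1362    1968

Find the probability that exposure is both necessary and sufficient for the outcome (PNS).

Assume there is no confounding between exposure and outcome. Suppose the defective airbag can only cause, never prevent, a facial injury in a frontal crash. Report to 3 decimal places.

p₁ = P(outcome | exposed) = 1340/1925 = 0.6961
p₀ = P(outcome | unexposed) = 606/1968 = 0.30793
Under exogeneity and monotonicity, PNS = p₁ − p₀.
PNS = 0.6961 − 0.30793 = 0.38818

PNS ≈ 0.388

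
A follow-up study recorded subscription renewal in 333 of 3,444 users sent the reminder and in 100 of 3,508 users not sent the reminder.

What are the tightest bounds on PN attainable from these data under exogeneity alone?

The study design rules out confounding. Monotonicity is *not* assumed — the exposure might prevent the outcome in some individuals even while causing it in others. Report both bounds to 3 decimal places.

p₁ = P(outcome | exposed) = 333/3444 = 0.09669
p₀ = P(outcome | unexposed) = 100/3508 = 0.028506
Under exogeneity alone the bounds on PN are max{0,(p₁−p₀)/p₁} ≤ PN ≤ min{1,(1−p₀)/p₁}.
  lower = (p₁ − p₀)/p₁ = 0.068184 / 0.09669 ≈ 0.7052
  upper = min{1, (1 − p₀)/p₁} = 0.97149 / 0.09669 ≈ 10.0475 → capped at 1

0.705 ≤ PN ≤ 1.000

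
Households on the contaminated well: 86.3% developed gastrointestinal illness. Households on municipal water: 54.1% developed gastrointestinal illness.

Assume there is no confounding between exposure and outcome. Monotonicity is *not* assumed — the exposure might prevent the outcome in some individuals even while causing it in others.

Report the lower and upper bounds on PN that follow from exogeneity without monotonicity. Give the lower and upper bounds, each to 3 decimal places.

p₁ = 0.863, p₀ = 0.541.
Under exogeneity alone the bounds on PN are max{0,(p₁−p₀)/p₁} ≤ PN ≤ min{1,(1−p₀)/p₁}.
  lower = (p₁ − p₀)/p₁ = 0.322 / 0.863 ≈ 0.3731
  upper = min{1, (1 − p₀)/p₁} = 0.459 / 0.863 ≈ 0.5319

0.373 ≤ PN ≤ 0.532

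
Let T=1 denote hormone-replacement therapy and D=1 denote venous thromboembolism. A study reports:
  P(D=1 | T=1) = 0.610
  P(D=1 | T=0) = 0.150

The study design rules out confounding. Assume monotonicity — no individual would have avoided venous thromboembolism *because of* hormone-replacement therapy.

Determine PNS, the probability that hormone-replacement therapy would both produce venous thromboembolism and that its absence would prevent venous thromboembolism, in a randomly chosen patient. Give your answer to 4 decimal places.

PNS ≈ 0.4600

Let p₁ = 0.61, p₀ = 0.15.
Under exogeneity and monotonicity, PNS = p₁ − p₀.
PNS = 0.61 − 0.15 = 0.46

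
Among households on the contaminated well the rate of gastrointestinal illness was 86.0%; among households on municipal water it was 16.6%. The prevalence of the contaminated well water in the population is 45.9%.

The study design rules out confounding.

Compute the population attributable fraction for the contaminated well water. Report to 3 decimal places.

PAF ≈ 0.657

p₁ = 0.86, p₀ = 0.166.
Overall risk P(Y=1) = π·p₁ + (1−π)·p₀ = 0.459×0.86 + 0.541×0.166 = 0.48455.
Under exogeneity, PAF = [P(Y=1) − p₀] / P(Y=1).
PAF = (0.48455 − 0.166) / 0.48455 ≈ 0.6574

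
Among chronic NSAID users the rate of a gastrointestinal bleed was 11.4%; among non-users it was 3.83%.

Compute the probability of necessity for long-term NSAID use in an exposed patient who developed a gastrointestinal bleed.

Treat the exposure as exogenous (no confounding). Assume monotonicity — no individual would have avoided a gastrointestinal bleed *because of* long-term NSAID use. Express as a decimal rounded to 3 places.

p₁ = 0.114, p₀ = 0.0383.
Under exogeneity and monotonicity, PN = (p₁ − p₀) / p₁.
PN = (0.114 − 0.0383) / 0.114 = 0.0757 / 0.114 ≈ 0.6640

PN ≈ 0.664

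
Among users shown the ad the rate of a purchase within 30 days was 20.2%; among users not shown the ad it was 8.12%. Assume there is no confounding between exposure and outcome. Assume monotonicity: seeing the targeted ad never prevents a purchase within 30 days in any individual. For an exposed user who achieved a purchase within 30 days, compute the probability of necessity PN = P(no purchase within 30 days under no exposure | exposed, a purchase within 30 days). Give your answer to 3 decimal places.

p₁ = 0.202, p₀ = 0.0812.
Under exogeneity and monotonicity, PN = (p₁ − p₀) / p₁.
PN = (0.202 − 0.0812) / 0.202 = 0.1208 / 0.202 ≈ 0.5980

PN ≈ 0.598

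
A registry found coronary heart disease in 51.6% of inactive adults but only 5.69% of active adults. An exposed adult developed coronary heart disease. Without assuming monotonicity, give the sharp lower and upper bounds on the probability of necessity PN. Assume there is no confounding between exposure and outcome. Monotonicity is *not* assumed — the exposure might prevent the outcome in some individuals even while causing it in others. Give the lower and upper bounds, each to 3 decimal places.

0.890 ≤ PN ≤ 1.000

p₁ = 0.516, p₀ = 0.0569.
Under exogeneity alone the bounds on PN are max{0,(p₁−p₀)/p₁} ≤ PN ≤ min{1,(1−p₀)/p₁}.
  lower = (p₁ − p₀)/p₁ = 0.4591 / 0.516 ≈ 0.8897
  upper = min{1, (1 − p₀)/p₁} = 0.9431 / 0.516 ≈ 1.8277 → capped at 1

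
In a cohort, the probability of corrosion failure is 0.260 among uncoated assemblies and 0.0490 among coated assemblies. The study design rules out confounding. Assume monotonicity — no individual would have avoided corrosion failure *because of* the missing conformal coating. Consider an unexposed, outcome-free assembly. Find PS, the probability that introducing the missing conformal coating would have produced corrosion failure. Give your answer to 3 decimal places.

Let p₁ = 0.26, p₀ = 0.049.
Under exogeneity and monotonicity, PS = (p₁ − p₀) / (1 − p₀).
PS = (0.26 − 0.049) / (1 − 0.049) = 0.211 / 0.951 ≈ 0.2219

PS ≈ 0.222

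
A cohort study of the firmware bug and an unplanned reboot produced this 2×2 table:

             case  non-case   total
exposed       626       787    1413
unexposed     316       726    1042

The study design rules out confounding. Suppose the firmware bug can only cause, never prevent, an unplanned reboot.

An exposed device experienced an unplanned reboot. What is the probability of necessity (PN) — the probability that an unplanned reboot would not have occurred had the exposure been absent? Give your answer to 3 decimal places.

PN ≈ 0.315

p₁ = P(outcome | exposed) = 626/1413 = 0.44303
p₀ = P(outcome | unexposed) = 316/1042 = 0.30326
Under exogeneity and monotonicity, PN = (p₁ − p₀) / p₁.
PN = (0.44303 − 0.30326) / 0.44303 = 0.13977 / 0.44303 ≈ 0.3155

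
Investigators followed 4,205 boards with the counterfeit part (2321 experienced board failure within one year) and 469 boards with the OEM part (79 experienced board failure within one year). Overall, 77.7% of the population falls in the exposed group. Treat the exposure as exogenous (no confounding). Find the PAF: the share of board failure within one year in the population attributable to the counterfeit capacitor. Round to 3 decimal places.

PAF ≈ 0.639

p₁ = P(outcome | exposed) = 2321/4205 = 0.55196
p₀ = P(outcome | unexposed) = 79/469 = 0.16844
Overall risk P(Y=1) = π·p₁ + (1−π)·p₀ = 0.777×0.55196 + 0.223×0.16844 = 0.46644.
Under exogeneity, PAF = [P(Y=1) − p₀] / P(Y=1).
PAF = (0.46644 − 0.16844) / 0.46644 ≈ 0.6389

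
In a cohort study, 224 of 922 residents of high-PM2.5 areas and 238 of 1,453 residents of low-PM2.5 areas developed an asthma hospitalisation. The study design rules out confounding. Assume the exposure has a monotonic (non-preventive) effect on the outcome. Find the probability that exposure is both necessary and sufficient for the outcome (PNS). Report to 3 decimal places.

p₁ = P(outcome | exposed) = 224/922 = 0.24295
p₀ = P(outcome | unexposed) = 238/1453 = 0.1638
Under exogeneity and monotonicity, PNS = p₁ − p₀.
PNS = 0.24295 − 0.1638 = 0.079151

PNS ≈ 0.079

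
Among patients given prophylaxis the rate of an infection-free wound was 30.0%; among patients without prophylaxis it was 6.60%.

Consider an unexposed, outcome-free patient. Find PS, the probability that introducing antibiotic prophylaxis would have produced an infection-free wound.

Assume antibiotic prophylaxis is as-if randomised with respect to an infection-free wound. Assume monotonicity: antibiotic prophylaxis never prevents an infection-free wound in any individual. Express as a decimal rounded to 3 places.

p₁ = 0.3, p₀ = 0.066.
Under exogeneity and monotonicity, PS = (p₁ − p₀) / (1 − p₀).
PS = (0.3 − 0.066) / (1 − 0.066) = 0.234 / 0.934 ≈ 0.2505

PS ≈ 0.251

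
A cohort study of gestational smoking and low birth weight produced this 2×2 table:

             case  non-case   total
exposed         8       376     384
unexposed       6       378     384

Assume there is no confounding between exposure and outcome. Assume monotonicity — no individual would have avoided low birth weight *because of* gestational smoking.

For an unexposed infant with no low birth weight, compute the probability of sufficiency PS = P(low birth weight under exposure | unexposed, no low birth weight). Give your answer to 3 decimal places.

p₁ = P(outcome | exposed) = 8/384 = 0.020833
p₀ = P(outcome | unexposed) = 6/384 = 0.015625
Under exogeneity and monotonicity, PS = (p₁ − p₀) / (1 − p₀).
PS = (0.020833 − 0.015625) / (1 − 0.015625) = 0.0052083 / 0.98438 ≈ 0.0053

PS ≈ 0.005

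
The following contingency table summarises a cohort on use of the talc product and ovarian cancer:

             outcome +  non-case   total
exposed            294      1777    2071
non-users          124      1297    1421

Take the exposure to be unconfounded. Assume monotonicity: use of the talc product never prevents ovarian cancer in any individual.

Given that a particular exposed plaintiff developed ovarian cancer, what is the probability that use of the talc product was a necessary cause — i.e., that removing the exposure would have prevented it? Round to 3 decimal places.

PN ≈ 0.385

p₁ = P(outcome | exposed) = 294/2071 = 0.14196
p₀ = P(outcome | unexposed) = 124/1421 = 0.087262
Under exogeneity and monotonicity, PN = (p₁ − p₀)/p₁.
PN = (0.14196 − 0.087262) / 0.14196 ≈ 0.3853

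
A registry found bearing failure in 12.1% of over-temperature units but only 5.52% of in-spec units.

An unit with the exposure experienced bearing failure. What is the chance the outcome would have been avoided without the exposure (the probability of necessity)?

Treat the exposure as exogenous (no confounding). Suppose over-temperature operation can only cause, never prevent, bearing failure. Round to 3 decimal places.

p₁ = 0.121, p₀ = 0.0552.
Under exogeneity and monotonicity, PN = (p₁ − p₀) / p₁.
PN = (0.121 − 0.0552) / 0.121 = 0.0658 / 0.121 ≈ 0.5438

PN ≈ 0.544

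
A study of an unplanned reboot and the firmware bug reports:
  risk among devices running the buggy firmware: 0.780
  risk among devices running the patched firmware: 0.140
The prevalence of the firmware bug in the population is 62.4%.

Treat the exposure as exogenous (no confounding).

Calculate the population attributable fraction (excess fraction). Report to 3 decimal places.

Let p₁ = 0.78, p₀ = 0.14.
Overall risk P(Y=1) = π·p₁ + (1−π)·p₀ = 0.624×0.78 + 0.376×0.14 = 0.53936.
Under exogeneity, PAF = [P(Y=1) − p₀] / P(Y=1).
PAF = (0.53936 − 0.14) / 0.53936 ≈ 0.7404

PAF ≈ 0.740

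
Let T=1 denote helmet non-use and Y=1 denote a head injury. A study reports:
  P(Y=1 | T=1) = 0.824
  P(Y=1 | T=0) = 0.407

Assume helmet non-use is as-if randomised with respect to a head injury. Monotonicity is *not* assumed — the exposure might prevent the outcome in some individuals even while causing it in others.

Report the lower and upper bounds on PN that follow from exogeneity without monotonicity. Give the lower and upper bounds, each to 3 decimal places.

0.506 ≤ PN ≤ 0.720

Let p₁ = 0.824, p₀ = 0.407.
Under exogeneity alone the bounds on PN are max{0,(p₁−p₀)/p₁} ≤ PN ≤ min{1,(1−p₀)/p₁}.
  lower = (p₁ − p₀)/p₁ = 0.417 / 0.824 ≈ 0.5061
  upper = min{1, (1 − p₀)/p₁} = 0.593 / 0.824 ≈ 0.7197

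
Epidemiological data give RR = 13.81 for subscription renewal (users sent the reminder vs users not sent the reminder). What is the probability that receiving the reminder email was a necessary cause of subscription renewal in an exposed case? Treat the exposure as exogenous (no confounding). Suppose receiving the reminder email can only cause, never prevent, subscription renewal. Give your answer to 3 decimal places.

PN ≈ 0.928

Under exogeneity and monotonicity, PN = (RR − 1) / RR = 1 − 1/RR.
PN = (13.81 − 1) / 13.81 = 12.81 / 13.81 ≈ 0.9276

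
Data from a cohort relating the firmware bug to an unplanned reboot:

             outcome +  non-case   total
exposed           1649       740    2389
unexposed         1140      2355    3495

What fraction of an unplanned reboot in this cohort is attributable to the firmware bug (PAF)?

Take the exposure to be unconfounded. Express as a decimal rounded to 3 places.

PAF ≈ 0.312

p₁ = P(outcome | exposed) = 1649/2389 = 0.69025
p₀ = P(outcome | unexposed) = 1140/3495 = 0.32618
Exposure prevalence π = 2389/5884 = 0.40602; overall risk P(Y=1) = 0.474.
Under exogeneity, PAF = [P(Y=1) − p₀]/P(Y=1).
PAF = (0.474 − 0.32618) / 0.474 ≈ 0.3119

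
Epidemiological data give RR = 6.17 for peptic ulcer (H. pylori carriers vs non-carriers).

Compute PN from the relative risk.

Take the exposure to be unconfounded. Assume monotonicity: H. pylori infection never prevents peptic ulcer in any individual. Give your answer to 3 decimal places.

PN ≈ 0.838

Under exogeneity and monotonicity, PN = (RR − 1) / RR = 1 − 1/RR.
PN = (6.17 − 1) / 6.17 = 5.17 / 6.17 ≈ 0.8379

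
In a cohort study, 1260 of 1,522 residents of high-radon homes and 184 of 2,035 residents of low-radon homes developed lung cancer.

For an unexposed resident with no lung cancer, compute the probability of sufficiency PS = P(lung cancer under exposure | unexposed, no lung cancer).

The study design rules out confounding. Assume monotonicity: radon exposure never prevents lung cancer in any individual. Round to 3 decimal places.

p₁ = P(outcome | exposed) = 1260/1522 = 0.82786
p₀ = P(outcome | unexposed) = 184/2035 = 0.090418
Under exogeneity and monotonicity, PS = (p₁ − p₀) / (1 − p₀).
PS = (0.82786 − 0.090418) / (1 − 0.090418) = 0.73744 / 0.90958 ≈ 0.8107

PS ≈ 0.811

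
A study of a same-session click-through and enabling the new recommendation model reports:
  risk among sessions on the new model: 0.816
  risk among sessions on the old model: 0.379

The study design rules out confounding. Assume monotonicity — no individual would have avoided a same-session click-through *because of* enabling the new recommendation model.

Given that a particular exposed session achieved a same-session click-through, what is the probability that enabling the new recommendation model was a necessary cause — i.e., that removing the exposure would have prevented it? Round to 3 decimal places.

PN ≈ 0.536

Let p₁ = 0.816, p₀ = 0.379.
Under exogeneity and monotonicity, PN = (p₁ − p₀) / p₁.
PN = (0.816 − 0.379) / 0.816 = 0.437 / 0.816 ≈ 0.5355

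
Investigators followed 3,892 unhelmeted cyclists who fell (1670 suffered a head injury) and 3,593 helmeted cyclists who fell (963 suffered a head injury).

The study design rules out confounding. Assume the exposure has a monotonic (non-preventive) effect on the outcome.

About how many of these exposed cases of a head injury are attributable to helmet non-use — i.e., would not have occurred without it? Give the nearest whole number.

about 627 cases

p₁ = P(outcome | exposed) = 1670/3892 = 0.42909
p₀ = P(outcome | unexposed) = 963/3593 = 0.26802
PN = (p₁ − p₀)/p₁ = (0.42909 − 0.26802) / 0.42909 ≈ 0.37537.
Attributable cases ≈ PN × (exposed cases) = 0.37537 × 1670 ≈ 626.86.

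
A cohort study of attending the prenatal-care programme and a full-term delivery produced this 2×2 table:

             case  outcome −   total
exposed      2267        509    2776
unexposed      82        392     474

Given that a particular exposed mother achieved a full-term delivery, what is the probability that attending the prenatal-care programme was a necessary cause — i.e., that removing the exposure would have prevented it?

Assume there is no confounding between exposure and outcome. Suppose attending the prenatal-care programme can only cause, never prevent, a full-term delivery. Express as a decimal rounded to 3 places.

p₁ = P(outcome | exposed) = 2267/2776 = 0.81664
p₀ = P(outcome | unexposed) = 82/474 = 0.173
Under exogeneity and monotonicity, PN = (p₁ − p₀) / p₁.
PN = (0.81664 − 0.173) / 0.81664 = 0.64365 / 0.81664 ≈ 0.7882

PN ≈ 0.788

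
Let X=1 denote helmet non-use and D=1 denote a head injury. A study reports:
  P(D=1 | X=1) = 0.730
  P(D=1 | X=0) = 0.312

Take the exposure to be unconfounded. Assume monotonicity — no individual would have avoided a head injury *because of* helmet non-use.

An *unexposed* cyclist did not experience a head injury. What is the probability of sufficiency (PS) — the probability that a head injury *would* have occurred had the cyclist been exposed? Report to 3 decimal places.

PS ≈ 0.608

Let p₁ = 0.73, p₀ = 0.312.
Under exogeneity and monotonicity, PS = (p₁ − p₀) / (1 − p₀).
PS = (0.73 − 0.312) / (1 − 0.312) = 0.418 / 0.688 ≈ 0.6076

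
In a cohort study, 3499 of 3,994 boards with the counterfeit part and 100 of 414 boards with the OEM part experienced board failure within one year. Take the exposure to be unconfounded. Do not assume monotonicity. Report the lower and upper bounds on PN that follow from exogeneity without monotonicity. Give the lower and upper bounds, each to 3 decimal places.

p₁ = P(outcome | exposed) = 3499/3994 = 0.87606
p₀ = P(outcome | unexposed) = 100/414 = 0.24155
Under exogeneity alone the bounds on PN are max{0,(p₁−p₀)/p₁} ≤ PN ≤ min{1,(1−p₀)/p₁}.
  lower = (p₁ − p₀)/p₁ = 0.63452 / 0.87606 ≈ 0.7243
  upper = min{1, (1 − p₀)/p₁} = 0.75845 / 0.87606 ≈ 0.8658

0.724 ≤ PN ≤ 0.866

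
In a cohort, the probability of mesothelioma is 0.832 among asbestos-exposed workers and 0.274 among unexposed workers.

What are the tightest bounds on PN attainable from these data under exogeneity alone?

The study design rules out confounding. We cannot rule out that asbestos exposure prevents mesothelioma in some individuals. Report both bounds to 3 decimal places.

0.671 ≤ PN ≤ 0.873

Let p₁ = 0.832, p₀ = 0.274.
Under exogeneity alone the bounds on PN are max{0,(p₁−p₀)/p₁} ≤ PN ≤ min{1,(1−p₀)/p₁}.
  lower = (p₁ − p₀)/p₁ = 0.558 / 0.832 ≈ 0.6707
  upper = min{1, (1 − p₀)/p₁} = 0.726 / 0.832 ≈ 0.8726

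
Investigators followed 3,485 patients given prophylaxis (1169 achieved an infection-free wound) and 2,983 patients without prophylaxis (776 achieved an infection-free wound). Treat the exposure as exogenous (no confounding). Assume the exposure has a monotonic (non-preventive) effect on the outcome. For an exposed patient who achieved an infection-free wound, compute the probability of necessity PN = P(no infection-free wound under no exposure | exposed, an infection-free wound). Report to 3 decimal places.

p₁ = P(outcome | exposed) = 1169/3485 = 0.33544
p₀ = P(outcome | unexposed) = 776/2983 = 0.26014
Under exogeneity and monotonicity, PN = (p₁ − p₀) / p₁.
PN = (0.33544 − 0.26014) / 0.33544 = 0.075297 / 0.33544 ≈ 0.2245

PN ≈ 0.224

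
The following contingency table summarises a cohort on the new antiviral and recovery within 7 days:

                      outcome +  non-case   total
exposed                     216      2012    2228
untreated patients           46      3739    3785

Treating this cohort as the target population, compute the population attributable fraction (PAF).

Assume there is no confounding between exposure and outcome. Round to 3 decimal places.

PAF ≈ 0.721

p₁ = P(outcome | exposed) = 216/2228 = 0.096948
p₀ = P(outcome | unexposed) = 46/3785 = 0.012153
Exposure prevalence π = 2228/6013 = 0.37053; overall risk P(Y=1) = 0.043572.
Under exogeneity, PAF = [P(Y=1) − p₀]/P(Y=1).
PAF = (0.043572 − 0.012153) / 0.043572 ≈ 0.7211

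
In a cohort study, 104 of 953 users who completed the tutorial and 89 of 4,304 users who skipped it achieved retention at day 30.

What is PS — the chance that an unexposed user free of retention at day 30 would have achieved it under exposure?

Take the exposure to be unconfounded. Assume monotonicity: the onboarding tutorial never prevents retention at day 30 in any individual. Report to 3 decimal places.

PS ≈ 0.090

p₁ = P(outcome | exposed) = 104/953 = 0.10913
p₀ = P(outcome | unexposed) = 89/4304 = 0.020678
Under exogeneity and monotonicity, PS = (p₁ − p₀) / (1 − p₀).
PS = (0.10913 − 0.020678) / (1 − 0.020678) = 0.088451 / 0.97932 ≈ 0.0903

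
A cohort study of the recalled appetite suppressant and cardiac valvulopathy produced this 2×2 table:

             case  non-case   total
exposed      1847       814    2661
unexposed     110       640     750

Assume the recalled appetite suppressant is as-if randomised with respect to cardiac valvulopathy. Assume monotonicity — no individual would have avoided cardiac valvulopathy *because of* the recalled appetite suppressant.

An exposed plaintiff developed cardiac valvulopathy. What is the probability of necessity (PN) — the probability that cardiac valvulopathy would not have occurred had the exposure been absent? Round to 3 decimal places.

PN ≈ 0.789

p₁ = P(outcome | exposed) = 1847/2661 = 0.6941
p₀ = P(outcome | unexposed) = 110/750 = 0.14667
Under exogeneity and monotonicity, PN = (p₁ − p₀)/p₁.
PN = (0.6941 − 0.14667) / 0.6941 ≈ 0.7887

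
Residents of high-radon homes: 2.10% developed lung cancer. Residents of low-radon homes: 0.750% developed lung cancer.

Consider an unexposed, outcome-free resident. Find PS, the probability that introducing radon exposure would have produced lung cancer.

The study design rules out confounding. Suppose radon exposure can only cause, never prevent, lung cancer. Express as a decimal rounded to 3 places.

PS ≈ 0.014

p₁ = 0.021, p₀ = 0.0075.
Under exogeneity and monotonicity, PS = (p₁ − p₀) / (1 − p₀).
PS = (0.021 − 0.0075) / (1 − 0.0075) = 0.0135 / 0.9925 ≈ 0.0136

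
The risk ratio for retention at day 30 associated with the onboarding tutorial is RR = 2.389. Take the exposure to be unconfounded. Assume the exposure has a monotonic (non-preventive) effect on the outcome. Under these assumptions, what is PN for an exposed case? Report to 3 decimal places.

PN ≈ 0.581

Under exogeneity and monotonicity, PN = (RR − 1) / RR = 1 − 1/RR.
PN = (2.389 − 1) / 2.389 = 1.389 / 2.389 ≈ 0.5814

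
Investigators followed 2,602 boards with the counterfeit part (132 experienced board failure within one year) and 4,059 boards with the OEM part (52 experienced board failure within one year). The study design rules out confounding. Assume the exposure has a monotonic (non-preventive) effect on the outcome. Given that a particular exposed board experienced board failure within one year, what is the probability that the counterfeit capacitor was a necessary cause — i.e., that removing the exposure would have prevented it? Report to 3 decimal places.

PN ≈ 0.747

p₁ = P(outcome | exposed) = 132/2602 = 0.05073
p₀ = P(outcome | unexposed) = 52/4059 = 0.012811
Under exogeneity and monotonicity, PN = (p₁ − p₀) / p₁.
PN = (0.05073 − 0.012811) / 0.05073 = 0.037919 / 0.05073 ≈ 0.7475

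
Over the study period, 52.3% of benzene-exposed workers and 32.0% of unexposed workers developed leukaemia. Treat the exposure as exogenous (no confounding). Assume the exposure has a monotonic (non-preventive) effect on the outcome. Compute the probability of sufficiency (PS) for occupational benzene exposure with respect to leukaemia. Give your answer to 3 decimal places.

PS ≈ 0.299

p₁ = 0.523, p₀ = 0.32.
Under exogeneity and monotonicity, PS = (p₁ − p₀) / (1 − p₀).
PS = (0.523 − 0.32) / (1 − 0.32) = 0.203 / 0.68 ≈ 0.2985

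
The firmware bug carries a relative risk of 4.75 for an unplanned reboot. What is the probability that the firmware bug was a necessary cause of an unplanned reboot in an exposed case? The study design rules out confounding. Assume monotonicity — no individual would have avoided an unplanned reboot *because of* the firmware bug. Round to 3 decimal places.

Under exogeneity and monotonicity, PN = (RR − 1) / RR = 1 − 1/RR.
PN = (4.75 − 1) / 4.75 = 3.75 / 4.75 ≈ 0.7895

PN ≈ 0.789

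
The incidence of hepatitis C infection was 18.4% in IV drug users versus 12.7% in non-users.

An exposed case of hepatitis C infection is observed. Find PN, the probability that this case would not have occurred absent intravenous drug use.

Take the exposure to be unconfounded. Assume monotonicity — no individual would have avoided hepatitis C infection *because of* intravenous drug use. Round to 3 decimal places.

PN ≈ 0.310

p₁ = 0.184, p₀ = 0.127.
Under exogeneity and monotonicity, PN = (p₁ − p₀) / p₁.
PN = (0.184 − 0.127) / 0.184 = 0.057 / 0.184 ≈ 0.3098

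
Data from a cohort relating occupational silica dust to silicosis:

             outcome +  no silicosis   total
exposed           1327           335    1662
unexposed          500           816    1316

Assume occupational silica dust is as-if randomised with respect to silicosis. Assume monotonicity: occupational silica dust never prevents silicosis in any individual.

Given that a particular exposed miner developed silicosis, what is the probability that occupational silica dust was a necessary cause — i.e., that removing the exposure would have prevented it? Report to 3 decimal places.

p₁ = P(outcome | exposed) = 1327/1662 = 0.79844
p₀ = P(outcome | unexposed) = 500/1316 = 0.37994
Under exogeneity and monotonicity, PN = (p₁ − p₀) / p₁.
PN = (0.79844 − 0.37994) / 0.79844 = 0.4185 / 0.79844 ≈ 0.5241

PN ≈ 0.524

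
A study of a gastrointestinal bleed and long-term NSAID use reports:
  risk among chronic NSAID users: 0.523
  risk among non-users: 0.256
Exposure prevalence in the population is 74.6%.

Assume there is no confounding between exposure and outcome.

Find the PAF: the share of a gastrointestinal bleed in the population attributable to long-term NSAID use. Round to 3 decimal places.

PAF ≈ 0.438

Let p₁ = 0.523, p₀ = 0.256.
Overall risk P(Y=1) = π·p₁ + (1−π)·p₀ = 0.746×0.523 + 0.254×0.256 = 0.45518.
Under exogeneity, PAF = [P(Y=1) − p₀] / P(Y=1).
PAF = (0.45518 − 0.256) / 0.45518 ≈ 0.4376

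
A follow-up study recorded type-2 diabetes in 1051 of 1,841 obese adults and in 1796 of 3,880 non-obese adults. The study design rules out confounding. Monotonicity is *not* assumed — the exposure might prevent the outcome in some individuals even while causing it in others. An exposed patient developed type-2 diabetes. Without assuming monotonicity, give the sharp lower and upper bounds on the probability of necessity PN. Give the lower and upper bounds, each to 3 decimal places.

0.189 ≤ PN ≤ 0.941

p₁ = P(outcome | exposed) = 1051/1841 = 0.57089
p₀ = P(outcome | unexposed) = 1796/3880 = 0.46289
Under exogeneity alone the bounds on PN are max{0,(p₁−p₀)/p₁} ≤ PN ≤ min{1,(1−p₀)/p₁}.
  lower = (p₁ − p₀)/p₁ = 0.108 / 0.57089 ≈ 0.1892
  upper = min{1, (1 − p₀)/p₁} = 0.53711 / 0.57089 ≈ 0.9408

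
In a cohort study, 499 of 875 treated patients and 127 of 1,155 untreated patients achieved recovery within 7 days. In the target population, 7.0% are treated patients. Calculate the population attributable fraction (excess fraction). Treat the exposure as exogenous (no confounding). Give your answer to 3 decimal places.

PAF ≈ 0.227

p₁ = P(outcome | exposed) = 499/875 = 0.57029
p₀ = P(outcome | unexposed) = 127/1155 = 0.10996
Overall risk P(Y=1) = π·p₁ + (1−π)·p₀ = 0.07×0.57029 + 0.93×0.10996 = 0.14218.
Under exogeneity, PAF = [P(Y=1) − p₀] / P(Y=1).
PAF = (0.14218 − 0.10996) / 0.14218 ≈ 0.2266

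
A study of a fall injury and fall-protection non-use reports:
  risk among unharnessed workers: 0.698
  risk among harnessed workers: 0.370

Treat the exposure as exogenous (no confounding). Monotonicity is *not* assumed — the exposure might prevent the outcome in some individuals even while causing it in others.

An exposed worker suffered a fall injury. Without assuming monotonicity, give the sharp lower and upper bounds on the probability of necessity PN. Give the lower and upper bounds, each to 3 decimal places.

0.470 ≤ PN ≤ 0.903

Let p₁ = 0.698, p₀ = 0.37.
Under exogeneity alone the bounds on PN are max{0,(p₁−p₀)/p₁} ≤ PN ≤ min{1,(1−p₀)/p₁}.
  lower = (p₁ − p₀)/p₁ = 0.328 / 0.698 ≈ 0.4699
  upper = min{1, (1 − p₀)/p₁} = 0.63 / 0.698 ≈ 0.9026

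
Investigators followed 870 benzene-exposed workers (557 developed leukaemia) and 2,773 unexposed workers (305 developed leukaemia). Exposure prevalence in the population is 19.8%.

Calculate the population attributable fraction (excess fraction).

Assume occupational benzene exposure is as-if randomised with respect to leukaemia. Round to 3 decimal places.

p₁ = P(outcome | exposed) = 557/870 = 0.64023
p₀ = P(outcome | unexposed) = 305/2773 = 0.10999
Overall risk P(Y=1) = π·p₁ + (1−π)·p₀ = 0.198×0.64023 + 0.802×0.10999 = 0.21498.
Under exogeneity, PAF = [P(Y=1) − p₀] / P(Y=1).
PAF = (0.21498 − 0.10999) / 0.21498 ≈ 0.4884

PAF ≈ 0.488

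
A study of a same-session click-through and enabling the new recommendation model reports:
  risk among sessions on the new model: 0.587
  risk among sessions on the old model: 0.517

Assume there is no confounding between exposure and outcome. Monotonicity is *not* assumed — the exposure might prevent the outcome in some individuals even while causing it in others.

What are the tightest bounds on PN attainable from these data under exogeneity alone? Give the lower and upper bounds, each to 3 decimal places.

Let p₁ = 0.587, p₀ = 0.517.
Under exogeneity alone the bounds on PN are max{0,(p₁−p₀)/p₁} ≤ PN ≤ min{1,(1−p₀)/p₁}.
  lower = (p₁ − p₀)/p₁ = 0.07 / 0.587 ≈ 0.1193
  upper = min{1, (1 − p₀)/p₁} = 0.483 / 0.587 ≈ 0.8228

0.119 ≤ PN ≤ 0.823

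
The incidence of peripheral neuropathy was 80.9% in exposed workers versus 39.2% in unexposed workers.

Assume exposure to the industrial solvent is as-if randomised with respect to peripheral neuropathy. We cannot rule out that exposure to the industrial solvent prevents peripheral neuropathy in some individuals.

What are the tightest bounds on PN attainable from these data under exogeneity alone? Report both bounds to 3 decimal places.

p₁ = 0.809, p₀ = 0.392.
Under exogeneity alone the bounds on PN are max{0,(p₁−p₀)/p₁} ≤ PN ≤ min{1,(1−p₀)/p₁}.
  lower = (p₁ − p₀)/p₁ = 0.417 / 0.809 ≈ 0.5155
  upper = min{1, (1 − p₀)/p₁} = 0.608 / 0.809 ≈ 0.7515

0.515 ≤ PN ≤ 0.752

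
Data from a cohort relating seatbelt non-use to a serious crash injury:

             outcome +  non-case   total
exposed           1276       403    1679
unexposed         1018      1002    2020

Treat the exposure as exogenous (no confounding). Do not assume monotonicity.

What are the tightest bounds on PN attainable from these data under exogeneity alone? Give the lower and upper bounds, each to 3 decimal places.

0.337 ≤ PN ≤ 0.653

p₁ = P(outcome | exposed) = 1276/1679 = 0.75998
p₀ = P(outcome | unexposed) = 1018/2020 = 0.50396
Under exogeneity alone the bounds on PN are max{0,(p₁−p₀)/p₁} ≤ PN ≤ min{1,(1−p₀)/p₁}.
  lower = (p₁ − p₀)/p₁ = 0.25602 / 0.75998 ≈ 0.3369
  upper = min{1, (1 − p₀)/p₁} = 0.49604 / 0.75998 ≈ 0.6527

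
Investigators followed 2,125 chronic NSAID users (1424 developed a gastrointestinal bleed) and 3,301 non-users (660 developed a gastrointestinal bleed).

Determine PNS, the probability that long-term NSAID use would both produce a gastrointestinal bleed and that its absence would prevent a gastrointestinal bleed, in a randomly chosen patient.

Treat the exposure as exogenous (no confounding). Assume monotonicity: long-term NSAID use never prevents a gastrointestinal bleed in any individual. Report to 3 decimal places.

PNS ≈ 0.470

p₁ = P(outcome | exposed) = 1424/2125 = 0.67012
p₀ = P(outcome | unexposed) = 660/3301 = 0.19994
Under exogeneity and monotonicity, PNS = p₁ − p₀.
PNS = 0.67012 − 0.19994 = 0.47018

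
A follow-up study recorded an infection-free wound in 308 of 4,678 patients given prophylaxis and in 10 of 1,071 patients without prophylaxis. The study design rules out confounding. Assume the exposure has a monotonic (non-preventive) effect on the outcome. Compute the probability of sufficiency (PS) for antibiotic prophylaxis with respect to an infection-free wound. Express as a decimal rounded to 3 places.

PS ≈ 0.057

p₁ = P(outcome | exposed) = 308/4678 = 0.06584
p₀ = P(outcome | unexposed) = 10/1071 = 0.0093371
Under exogeneity and monotonicity, PS = (p₁ − p₀) / (1 − p₀).
PS = (0.06584 − 0.0093371) / (1 − 0.0093371) = 0.056503 / 0.99066 ≈ 0.0570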